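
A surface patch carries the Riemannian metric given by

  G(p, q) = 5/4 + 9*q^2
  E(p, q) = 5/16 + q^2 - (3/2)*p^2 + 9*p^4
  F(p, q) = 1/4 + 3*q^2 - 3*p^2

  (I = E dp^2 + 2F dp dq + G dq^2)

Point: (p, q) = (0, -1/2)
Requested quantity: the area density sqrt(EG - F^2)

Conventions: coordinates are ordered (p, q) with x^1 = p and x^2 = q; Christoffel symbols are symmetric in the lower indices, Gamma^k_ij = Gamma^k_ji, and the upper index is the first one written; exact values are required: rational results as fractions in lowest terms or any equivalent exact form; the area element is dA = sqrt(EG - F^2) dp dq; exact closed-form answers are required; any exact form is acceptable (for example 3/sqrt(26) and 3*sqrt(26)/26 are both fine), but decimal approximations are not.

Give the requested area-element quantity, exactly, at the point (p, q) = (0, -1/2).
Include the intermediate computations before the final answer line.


E = 9/16, F = 1, G = 7/2; EG - F^2 = 31/32

Answer: sqrt(EG - F^2) = sqrt(62)/8


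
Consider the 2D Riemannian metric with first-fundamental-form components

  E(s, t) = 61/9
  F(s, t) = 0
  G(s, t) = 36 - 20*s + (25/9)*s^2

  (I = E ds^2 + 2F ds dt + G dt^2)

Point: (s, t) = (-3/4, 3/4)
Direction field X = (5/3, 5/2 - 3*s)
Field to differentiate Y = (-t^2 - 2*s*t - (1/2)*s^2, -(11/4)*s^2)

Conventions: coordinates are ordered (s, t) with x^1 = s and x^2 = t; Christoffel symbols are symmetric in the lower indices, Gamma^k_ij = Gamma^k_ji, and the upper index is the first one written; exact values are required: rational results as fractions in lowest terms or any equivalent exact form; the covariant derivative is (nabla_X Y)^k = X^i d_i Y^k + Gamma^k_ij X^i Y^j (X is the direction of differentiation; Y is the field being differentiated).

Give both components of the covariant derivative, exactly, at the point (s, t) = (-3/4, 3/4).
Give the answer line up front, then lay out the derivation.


Answer: (nabla_X Y)^s = -896315/62464, (nabla_X Y)^t = 6645/928

E = 61/9, F = 0, G = 841/16 at the point
E_s = 0, E_t = 0, F_s = 0, F_t = 0, G_s = -145/6, G_t = 0
EG - F^2 = 51301/144;  g^inv = (144/51301) * [[841/16, 0], [0, 61/9]]
first-kind symbols [ij,l] = (1/2)(d_i g_jl + d_j g_il - d_l g_ij): [ss,s] = E_s/2 = 0, [ss,t] = F_s - E_t/2 = 0, [st,s] = E_t/2 = 0, [st,t] = G_s/2 = -145/12, [tt,s] = F_t - G_s/2 = 145/12, [tt,t] = G_t/2 = 0
Gamma^s_ij = (G*[ij,s] - F*[ij,t])/(EG - F^2), Gamma^t_ij = (E*[ij,t] - F*[ij,s])/(EG - F^2)
Gamma_sss = 0, Gamma_sst = 0, Gamma_stt = 435/244, Gamma_tss = 0, Gamma_tst = -20/87, Gamma_ttt = 0
X = (5/3, 19/4), Y = (9/32, -99/64) at the point


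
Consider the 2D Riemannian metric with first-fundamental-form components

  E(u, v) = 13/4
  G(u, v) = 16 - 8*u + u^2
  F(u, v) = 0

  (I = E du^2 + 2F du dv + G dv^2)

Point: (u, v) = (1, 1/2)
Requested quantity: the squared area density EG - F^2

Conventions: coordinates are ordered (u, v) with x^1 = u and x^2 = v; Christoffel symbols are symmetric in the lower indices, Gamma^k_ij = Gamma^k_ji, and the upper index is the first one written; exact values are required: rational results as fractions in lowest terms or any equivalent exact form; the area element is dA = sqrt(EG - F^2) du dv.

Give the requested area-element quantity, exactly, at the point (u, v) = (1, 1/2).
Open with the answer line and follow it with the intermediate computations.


Answer: EG - F^2 = 117/4

E = 13/4, F = 0, G = 9; EG - F^2 = 117/4


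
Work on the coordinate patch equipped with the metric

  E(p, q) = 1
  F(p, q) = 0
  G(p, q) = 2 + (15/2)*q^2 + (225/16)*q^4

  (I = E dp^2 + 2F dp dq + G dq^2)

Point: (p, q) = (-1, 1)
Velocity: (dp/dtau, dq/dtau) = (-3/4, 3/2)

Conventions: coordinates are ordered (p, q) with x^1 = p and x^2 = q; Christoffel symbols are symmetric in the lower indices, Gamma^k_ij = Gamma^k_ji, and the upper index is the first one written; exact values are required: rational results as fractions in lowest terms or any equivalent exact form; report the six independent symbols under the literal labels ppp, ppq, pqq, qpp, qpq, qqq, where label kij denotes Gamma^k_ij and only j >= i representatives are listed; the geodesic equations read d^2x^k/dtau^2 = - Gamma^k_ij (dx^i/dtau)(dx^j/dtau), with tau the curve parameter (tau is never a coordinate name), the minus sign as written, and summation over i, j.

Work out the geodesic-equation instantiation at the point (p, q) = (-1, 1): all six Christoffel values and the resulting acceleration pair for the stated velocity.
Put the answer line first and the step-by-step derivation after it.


Answer: Gamma_ppp = 0, Gamma_ppq = 0, Gamma_pqq = 0, Gamma_qpp = 0, Gamma_qpq = 0, Gamma_qqq = 570/377; accelerations (d^2p/dtau^2, d^2q/dtau^2) = (0, -2565/754)

E = 1, F = 0, G = 377/16 at the point
E_p = 0, E_q = 0, F_p = 0, F_q = 0, G_p = 0, G_q = 285/4
EG - F^2 = 377/16;  g^inv = (16/377) * [[377/16, 0], [0, 1]]
first-kind symbols [ij,l] = (1/2)(d_i g_jl + d_j g_il - d_l g_ij): [pp,p] = E_p/2 = 0, [pp,q] = F_p - E_q/2 = 0, [pq,p] = E_q/2 = 0, [pq,q] = G_p/2 = 0, [qq,p] = F_q - G_p/2 = 0, [qq,q] = G_q/2 = 285/8
Gamma^p_ij = (G*[ij,p] - F*[ij,q])/(EG - F^2), Gamma^q_ij = (E*[ij,q] - F*[ij,p])/(EG - F^2)
Gamma_ppp = 0, Gamma_ppq = 0, Gamma_pqq = 0, Gamma_qpp = 0, Gamma_qpq = 0, Gamma_qqq = 570/377
d^2p/dtau^2 = -(Gamma_ppp*(-3/4)^2 + 2*Gamma_ppq*(-3/4)*(3/2) + Gamma_pqq*(3/2)^2) = 0
d^2q/dtau^2 = -(Gamma_qpp*(-3/4)^2 + 2*Gamma_qpq*(-3/4)*(3/2) + Gamma_qqq*(3/2)^2) = -2565/754


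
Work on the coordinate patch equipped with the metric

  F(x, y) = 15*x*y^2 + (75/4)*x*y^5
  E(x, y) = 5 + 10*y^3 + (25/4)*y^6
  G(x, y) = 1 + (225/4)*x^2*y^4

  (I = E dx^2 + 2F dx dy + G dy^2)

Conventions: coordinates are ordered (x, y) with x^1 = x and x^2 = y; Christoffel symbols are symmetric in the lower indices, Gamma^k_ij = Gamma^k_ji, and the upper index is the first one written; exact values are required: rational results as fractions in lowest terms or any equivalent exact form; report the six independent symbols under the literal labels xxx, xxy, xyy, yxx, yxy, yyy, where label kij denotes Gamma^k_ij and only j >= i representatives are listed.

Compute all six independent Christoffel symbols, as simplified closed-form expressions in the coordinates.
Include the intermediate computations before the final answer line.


E = 5 + 10*y^3 + (25/4)*y^6; F = 15*x*y^2 + (75/4)*x*y^5; G = 1 + (225/4)*x^2*y^4
Gamma^k_ij = (1/2) g^{kl} (d_i g_jl + d_j g_il - d_l g_ij), with g^inv = (1/(EG-F^2)) [[G, -F], [-F, E]]
first partials: E_x = 0, E_y = 30*y^2 + (75/2)*y^5, F_x = 15*y^2 + (75/4)*y^5, F_y = 30*x*y + (375/4)*x*y^4, G_x = (225/2)*x*y^4, G_y = 225*x^2*y^3
D = EG - F^2 = 5 + 10*y^3 + (25/4)*y^6 + (225/4)*x^2*y^4
expanded: Gamma^x_xx = (G E_x - 2F F_x + F E_y)/(2D), Gamma^x_xy = (G E_y - F G_x)/(2D), Gamma^x_yy = (2G F_y - G G_x - F G_y)/(2D), Gamma^y_xx = (2E F_x - E E_y - F E_x)/(2D), Gamma^y_xy = (E G_x - F E_y)/(2D), Gamma^y_yy = (E G_y - 2F F_y + F G_x)/(2D); substitute and cancel common factors

Answer: Gamma_xxx = 0, Gamma_xxy = (15*y^5 + 12*y^2)/(45*x^2*y^4 + 5*y^6 + 8*y^3 + 4), Gamma_xyy = (30*x*y^4 + 24*x*y)/(45*x^2*y^4 + 5*y^6 + 8*y^3 + 4), Gamma_yxx = 0, Gamma_yxy = 45*x*y^4/(45*x^2*y^4 + 5*y^6 + 8*y^3 + 4), Gamma_yyy = 90*x^2*y^3/(45*x^2*y^4 + 5*y^6 + 8*y^3 + 4)


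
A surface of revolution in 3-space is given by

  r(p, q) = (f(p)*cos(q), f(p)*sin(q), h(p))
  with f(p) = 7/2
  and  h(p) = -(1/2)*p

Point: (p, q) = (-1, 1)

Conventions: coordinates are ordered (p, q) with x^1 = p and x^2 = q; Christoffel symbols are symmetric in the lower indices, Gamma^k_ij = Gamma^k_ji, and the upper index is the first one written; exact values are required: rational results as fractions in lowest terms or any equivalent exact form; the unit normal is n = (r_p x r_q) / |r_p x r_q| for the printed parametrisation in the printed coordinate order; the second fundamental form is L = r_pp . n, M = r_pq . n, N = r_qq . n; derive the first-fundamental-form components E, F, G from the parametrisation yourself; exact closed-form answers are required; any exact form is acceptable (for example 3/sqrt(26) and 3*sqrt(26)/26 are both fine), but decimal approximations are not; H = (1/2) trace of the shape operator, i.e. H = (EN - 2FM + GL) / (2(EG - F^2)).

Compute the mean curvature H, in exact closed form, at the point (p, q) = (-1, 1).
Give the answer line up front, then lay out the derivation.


Answer: H = -1/7

f = 7/2, f' = 0, f'' = 0, h' = -1/2, h'' = 0
E = 1/4, F = 0, G = 49/4; answer radicand W^2 = 1/4
unnormalised second-form numerators: l = 0, m = 0, n = -7/4; L = l/sqrt(1/4), and similarly M = m/sqrt(W^2), N = n/sqrt(W^2)
H = (E*n - 2*F*m + G*l) / (2*(EG - F^2)*sqrt(W^2)); E*n - 2*F*m + G*l = -7/16, EG - F^2 = 49/16, so H = (-1/14)/sqrt(1/4)


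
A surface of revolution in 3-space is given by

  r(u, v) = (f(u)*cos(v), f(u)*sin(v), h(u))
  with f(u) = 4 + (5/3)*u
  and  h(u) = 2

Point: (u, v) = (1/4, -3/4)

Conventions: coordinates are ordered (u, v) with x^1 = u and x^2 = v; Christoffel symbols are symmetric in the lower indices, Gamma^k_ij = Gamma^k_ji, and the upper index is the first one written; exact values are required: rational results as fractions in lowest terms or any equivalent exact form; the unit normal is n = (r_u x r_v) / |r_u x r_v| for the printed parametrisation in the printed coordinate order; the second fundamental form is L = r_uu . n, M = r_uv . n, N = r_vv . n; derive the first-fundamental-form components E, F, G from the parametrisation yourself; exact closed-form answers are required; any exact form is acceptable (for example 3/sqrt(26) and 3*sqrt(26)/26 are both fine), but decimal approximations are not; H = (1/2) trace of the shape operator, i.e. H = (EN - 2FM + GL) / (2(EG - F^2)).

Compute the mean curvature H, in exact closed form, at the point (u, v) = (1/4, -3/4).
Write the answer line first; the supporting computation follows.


Answer: H = 0

f = 53/12, f' = 5/3, f'' = 0, h' = 0, h'' = 0
E = 25/9, F = 0, G = 2809/144; answer radicand W^2 = 25/9
unnormalised second-form numerators: l = 0, m = 0, n = 0; L = l/sqrt(25/9), and similarly M = m/sqrt(W^2), N = n/sqrt(W^2)
H = (E*n - 2*F*m + G*l) / (2*(EG - F^2)*sqrt(W^2)); E*n - 2*F*m + G*l = 0, EG - F^2 = 70225/1296, so H = (0)/sqrt(25/9)


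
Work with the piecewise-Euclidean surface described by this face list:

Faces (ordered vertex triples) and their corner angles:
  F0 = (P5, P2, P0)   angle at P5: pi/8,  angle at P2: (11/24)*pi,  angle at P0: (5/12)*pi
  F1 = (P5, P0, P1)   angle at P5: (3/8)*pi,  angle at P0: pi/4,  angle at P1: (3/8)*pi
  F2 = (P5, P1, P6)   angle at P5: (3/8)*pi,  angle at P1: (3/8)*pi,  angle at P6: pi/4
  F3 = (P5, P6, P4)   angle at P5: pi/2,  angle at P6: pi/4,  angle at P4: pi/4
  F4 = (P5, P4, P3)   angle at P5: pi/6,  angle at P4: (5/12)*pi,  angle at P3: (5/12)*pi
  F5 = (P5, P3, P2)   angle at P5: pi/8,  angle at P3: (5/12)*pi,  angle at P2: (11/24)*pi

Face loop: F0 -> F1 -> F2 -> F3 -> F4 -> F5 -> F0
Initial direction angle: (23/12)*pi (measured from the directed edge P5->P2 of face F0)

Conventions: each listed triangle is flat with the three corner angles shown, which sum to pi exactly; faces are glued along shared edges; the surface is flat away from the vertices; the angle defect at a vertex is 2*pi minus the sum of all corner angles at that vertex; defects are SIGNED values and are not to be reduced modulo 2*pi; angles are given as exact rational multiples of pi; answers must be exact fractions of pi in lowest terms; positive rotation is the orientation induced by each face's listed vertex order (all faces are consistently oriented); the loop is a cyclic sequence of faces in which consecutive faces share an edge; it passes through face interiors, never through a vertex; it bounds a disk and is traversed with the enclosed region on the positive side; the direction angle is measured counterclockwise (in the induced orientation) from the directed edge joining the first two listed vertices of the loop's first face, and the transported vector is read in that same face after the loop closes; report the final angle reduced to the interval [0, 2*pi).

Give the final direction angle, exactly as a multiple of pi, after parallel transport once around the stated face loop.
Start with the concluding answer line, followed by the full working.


Answer: final direction angle = pi/4

enclosed vertex P5: corner angles sum to (5/3)*pi, defect = 2*pi - (5/3)*pi = pi/3
the rotation equals the total enclosed defect, so the final angle is initial + defects (mod 2*pi)
final angle = (23/12)*pi + pi/3 = pi/4 (mod 2*pi)


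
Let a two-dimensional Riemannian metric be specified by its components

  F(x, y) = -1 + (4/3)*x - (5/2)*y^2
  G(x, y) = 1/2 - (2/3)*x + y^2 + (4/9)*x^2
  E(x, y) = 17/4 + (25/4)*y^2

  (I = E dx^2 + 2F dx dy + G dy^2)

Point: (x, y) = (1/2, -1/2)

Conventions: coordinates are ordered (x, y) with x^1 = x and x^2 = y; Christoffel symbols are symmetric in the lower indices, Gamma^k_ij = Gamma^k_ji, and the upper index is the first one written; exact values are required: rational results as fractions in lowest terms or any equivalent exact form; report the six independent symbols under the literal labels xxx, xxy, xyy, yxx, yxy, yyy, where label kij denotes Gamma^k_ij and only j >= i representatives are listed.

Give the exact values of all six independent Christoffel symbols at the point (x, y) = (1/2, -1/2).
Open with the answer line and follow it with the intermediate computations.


Answer: Gamma_xxx = 2461/1238, Gamma_xxy = -1517/1857, Gamma_xyy = 2330/5571, Gamma_yxx = 29853/2476, Gamma_yxy = -2097/1238, Gamma_yyy = -349/1857

E = 93/16, F = -23/24, G = 19/36 at the point
E_x = 0, E_y = -25/4, F_x = 4/3, F_y = 5/2, G_x = -2/9, G_y = -1
EG - F^2 = 619/288;  g^inv = (288/619) * [[19/36, 23/24], [23/24, 93/16]]
first-kind symbols [ij,l] = (1/2)(d_i g_jl + d_j g_il - d_l g_ij): [xx,x] = E_x/2 = 0, [xx,y] = F_x - E_y/2 = 107/24, [xy,x] = E_y/2 = -25/8, [xy,y] = G_x/2 = -1/9, [yy,x] = F_y - G_x/2 = 47/18, [yy,y] = G_y/2 = -1/2
Gamma^x_ij = (G*[ij,x] - F*[ij,y])/(EG - F^2), Gamma^y_ij = (E*[ij,y] - F*[ij,x])/(EG - F^2)


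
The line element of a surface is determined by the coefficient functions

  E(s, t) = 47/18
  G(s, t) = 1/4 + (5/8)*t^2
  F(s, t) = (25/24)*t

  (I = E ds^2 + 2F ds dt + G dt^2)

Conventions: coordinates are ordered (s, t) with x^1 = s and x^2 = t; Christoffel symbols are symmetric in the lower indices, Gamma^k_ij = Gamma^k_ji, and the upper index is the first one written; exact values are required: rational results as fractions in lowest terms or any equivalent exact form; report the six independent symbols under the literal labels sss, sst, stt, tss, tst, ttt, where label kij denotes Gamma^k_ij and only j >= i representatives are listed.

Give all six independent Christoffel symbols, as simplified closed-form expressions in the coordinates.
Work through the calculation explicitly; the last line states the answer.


E = 47/18; F = (25/24)*t; G = 1/4 + (5/8)*t^2
Gamma^k_ij = (1/2) g^{kl} (d_i g_jl + d_j g_il - d_l g_ij), with g^inv = (1/(EG-F^2)) [[G, -F], [-F, E]]
first partials: E_s = 0, E_t = 0, F_s = 0, F_t = 25/24, G_s = 0, G_t = (5/4)*t
D = EG - F^2 = 47/72 + (35/64)*t^2
expanded: Gamma^s_ss = (G E_s - 2F F_s + F E_t)/(2D), Gamma^s_st = (G E_t - F G_s)/(2D), Gamma^s_tt = (2G F_t - G G_s - F G_t)/(2D), Gamma^t_ss = (2E F_s - E E_t - F E_s)/(2D), Gamma^t_st = (E G_s - F E_t)/(2D), Gamma^t_tt = (E G_t - 2F F_t + F G_s)/(2D); substitute and cancel common factors

Answer: Gamma_sss = 0, Gamma_sst = 0, Gamma_stt = 150/(315*t^2 + 376), Gamma_tss = 0, Gamma_tst = 0, Gamma_ttt = 315*t/(315*t^2 + 376)


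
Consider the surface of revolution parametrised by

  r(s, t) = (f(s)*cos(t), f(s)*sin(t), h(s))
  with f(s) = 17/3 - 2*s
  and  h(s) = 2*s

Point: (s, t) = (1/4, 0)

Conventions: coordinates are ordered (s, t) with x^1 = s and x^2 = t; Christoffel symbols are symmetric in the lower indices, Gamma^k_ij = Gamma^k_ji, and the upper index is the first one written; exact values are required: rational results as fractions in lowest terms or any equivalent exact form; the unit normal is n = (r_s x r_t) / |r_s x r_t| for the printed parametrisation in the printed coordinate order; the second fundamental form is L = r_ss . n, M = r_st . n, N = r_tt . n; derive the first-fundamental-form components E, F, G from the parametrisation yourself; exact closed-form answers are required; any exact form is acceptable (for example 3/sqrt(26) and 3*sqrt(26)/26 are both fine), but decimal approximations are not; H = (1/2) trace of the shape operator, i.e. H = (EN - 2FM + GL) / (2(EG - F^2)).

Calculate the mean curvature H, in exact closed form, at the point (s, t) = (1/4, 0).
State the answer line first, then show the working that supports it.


Answer: H = 3*sqrt(2)/62

f = 31/6, f' = -2, f'' = 0, h' = 2, h'' = 0
E = 8, F = 0, G = 961/36; answer radicand W^2 = 8
unnormalised second-form numerators: l = 0, m = 0, n = 31/3; L = l/sqrt(8), and similarly M = m/sqrt(W^2), N = n/sqrt(W^2)
H = (E*n - 2*F*m + G*l) / (2*(EG - F^2)*sqrt(W^2)); E*n - 2*F*m + G*l = 248/3, EG - F^2 = 1922/9, so H = (6/31)/sqrt(8)


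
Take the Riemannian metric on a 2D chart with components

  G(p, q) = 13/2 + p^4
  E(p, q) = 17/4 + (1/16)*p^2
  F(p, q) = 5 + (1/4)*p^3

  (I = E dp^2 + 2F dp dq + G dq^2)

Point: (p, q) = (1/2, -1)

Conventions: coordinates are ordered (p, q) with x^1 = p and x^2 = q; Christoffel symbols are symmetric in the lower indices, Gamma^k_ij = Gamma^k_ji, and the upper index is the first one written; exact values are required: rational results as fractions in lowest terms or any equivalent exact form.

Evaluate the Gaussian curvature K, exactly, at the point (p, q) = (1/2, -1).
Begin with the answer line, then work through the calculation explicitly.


Answer: K = -9216/16807

E = 273/64, F = 161/32, G = 105/16, EG - F^2 = 343/128 at the point
E_p = 1/16, E_q = 0, F_p = 3/16, F_q = 0, G_p = 1/2, G_q = 0
E_qq = 0, F_pq = 0, G_pp = 3
Apply the Brioschi formula K = (det M1 - det M2)/(EG - F^2)^2 over the derivative matrices of E, F, G.
M1 = [[-E_qq/2 + F_pq - G_pp/2, E_p/2, F_p - E_q/2], [F_q - G_p/2, E, F], [G_q/2, F, G]] = [[-3/2, 1/32, 3/16], [-1/4, 273/64, 161/32], [0, 161/32, 105/16]]; det M1 = -4305/1024
M2 = [[0, E_q/2, G_p/2], [E_q/2, E, F], [G_p/2, F, G]] = [[0, 0, 1/4], [0, 273/64, 161/32], [1/4, 161/32, 105/16]]; det M2 = -273/1024
det M1 - det M2 = -63/16; K = -63/16 / (343/128)^2 = -9216/16807


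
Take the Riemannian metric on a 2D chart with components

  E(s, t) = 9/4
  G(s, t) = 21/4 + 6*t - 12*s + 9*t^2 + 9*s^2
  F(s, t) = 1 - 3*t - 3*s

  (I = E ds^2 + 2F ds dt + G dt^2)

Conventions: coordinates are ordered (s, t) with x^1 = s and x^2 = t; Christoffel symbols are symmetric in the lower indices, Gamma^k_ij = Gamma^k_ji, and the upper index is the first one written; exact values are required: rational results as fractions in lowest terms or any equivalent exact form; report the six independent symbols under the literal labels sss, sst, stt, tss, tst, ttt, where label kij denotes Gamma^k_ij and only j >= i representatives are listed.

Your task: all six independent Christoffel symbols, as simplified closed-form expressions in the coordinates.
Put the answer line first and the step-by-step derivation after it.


Answer: Gamma_sss = (-144*s - 144*t + 48)/(180*s^2 - 288*s*t - 336*s + 180*t^2 + 312*t + 173), Gamma_sst = (432*s^2 + 432*s*t - 432*s - 288*t + 96)/(180*s^2 - 288*s*t - 336*s + 180*t^2 + 312*t + 173), Gamma_stt = (-1296*s^3 + 2160*s^2 - 1296*s*t^2 - 432*s*t - 1188*s + 864*t^2 + 288*t + 204)/(180*s^2 - 288*s*t - 336*s + 180*t^2 + 312*t + 173), Gamma_tss = -108/(180*s^2 - 288*s*t - 336*s + 180*t^2 + 312*t + 173), Gamma_tst = (324*s - 216)/(180*s^2 - 288*s*t - 336*s + 180*t^2 + 312*t + 173), Gamma_ttt = (-432*s^2 - 432*s*t + 288*s + 468*t + 60)/(180*s^2 - 288*s*t - 336*s + 180*t^2 + 312*t + 173)

E = 9/4; F = 1 - 3*t - 3*s; G = 21/4 + 6*t - 12*s + 9*t^2 + 9*s^2
Gamma^k_ij = (1/2) g^{kl} (d_i g_jl + d_j g_il - d_l g_ij), with g^inv = (1/(EG-F^2)) [[G, -F], [-F, E]]
first partials: E_s = 0, E_t = 0, F_s = -3, F_t = -3, G_s = -12 + 18*s, G_t = 6 + 18*t
D = EG - F^2 = 173/16 + (39/2)*t - 21*s + (45/4)*t^2 - 18*s*t + (45/4)*s^2
expanded: Gamma^s_ss = (G E_s - 2F F_s + F E_t)/(2D), Gamma^s_st = (G E_t - F G_s)/(2D), Gamma^s_tt = (2G F_t - G G_s - F G_t)/(2D), Gamma^t_ss = (2E F_s - E E_t - F E_s)/(2D), Gamma^t_st = (E G_s - F E_t)/(2D), Gamma^t_tt = (E G_t - 2F F_t + F G_s)/(2D); substitute and cancel common factors


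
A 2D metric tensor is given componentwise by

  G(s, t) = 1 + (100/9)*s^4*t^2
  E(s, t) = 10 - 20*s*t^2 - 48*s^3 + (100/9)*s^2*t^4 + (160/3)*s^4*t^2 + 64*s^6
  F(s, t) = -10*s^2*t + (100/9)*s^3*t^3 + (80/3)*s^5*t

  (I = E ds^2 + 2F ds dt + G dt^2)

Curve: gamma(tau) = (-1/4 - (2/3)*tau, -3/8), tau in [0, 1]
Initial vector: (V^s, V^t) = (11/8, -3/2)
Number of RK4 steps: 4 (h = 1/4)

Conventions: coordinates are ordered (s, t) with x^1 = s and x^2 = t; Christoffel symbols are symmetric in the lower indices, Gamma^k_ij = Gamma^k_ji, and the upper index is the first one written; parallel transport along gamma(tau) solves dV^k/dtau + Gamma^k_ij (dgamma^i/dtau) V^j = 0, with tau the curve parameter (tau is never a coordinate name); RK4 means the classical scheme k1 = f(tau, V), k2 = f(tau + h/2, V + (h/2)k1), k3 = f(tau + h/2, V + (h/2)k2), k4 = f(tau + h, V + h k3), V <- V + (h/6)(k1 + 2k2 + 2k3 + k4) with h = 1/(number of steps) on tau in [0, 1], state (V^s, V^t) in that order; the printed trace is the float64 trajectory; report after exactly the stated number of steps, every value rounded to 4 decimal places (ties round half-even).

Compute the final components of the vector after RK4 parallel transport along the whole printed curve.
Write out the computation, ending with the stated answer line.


gamma'(tau) = (-2/3, 0); f(tau, V)^k = -Gamma^k_ij(gamma(tau)) gamma'^i(tau) V^j; h = 1/4; intermediate values shown to 6 dp
curve data and Christoffel symbols at the stage parameters:
  tau = 0.000000: gamma = (-0.250000, -0.375000), gamma' = (-0.666667, 0.000000); Gamma_sss = -0.554187, Gamma_sst = -0.175932, Gamma_stt = -0.058644, Gamma_tss = -0.013354, Gamma_tst = -0.004239, Gamma_ttt = -0.001413
  tau = 0.125000: gamma = (-0.333333, -0.375000), gamma' = (-0.666667, 0.000000); Gamma_sss = -0.836608, Gamma_sst = -0.222354, Gamma_stt = -0.098824, Gamma_tss = -0.033655, Gamma_tst = -0.008945, Gamma_ttt = -0.003975
  tau = 0.250000: gamma = (-0.416667, -0.375000), gamma' = (-0.666667, 0.000000); Gamma_sss = -1.144134, Gamma_sst = -0.257109, Gamma_stt = -0.142838, Gamma_tss = -0.065790, Gamma_tst = -0.014784, Gamma_ttt = -0.008213
  tau = 0.375000: gamma = (-0.500000, -0.375000), gamma' = (-0.666667, 0.000000); Gamma_sss = -1.439547, Gamma_sst = -0.278173, Gamma_stt = -0.185449, Gamma_tss = -0.106240, Gamma_tst = -0.020529, Gamma_ttt = -0.013686
  tau = 0.500000: gamma = (-0.583333, -0.375000), gamma' = (-0.666667, 0.000000); Gamma_sss = -1.691787, Gamma_sst = -0.285706, Gamma_stt = -0.222216, Gamma_tss = -0.148023, Gamma_tst = -0.024998, Gamma_ttt = -0.019443
  tau = 0.625000: gamma = (-0.666667, -0.375000), gamma' = (-0.666667, 0.000000); Gamma_sss = -1.883162, Gamma_sst = -0.281858, Gamma_stt = -0.250540, Gamma_tss = -0.184097, Gamma_tst = -0.027554, Gamma_ttt = -0.024493
  tau = 0.750000: gamma = (-0.750000, -0.375000), gamma' = (-0.666667, 0.000000); Gamma_sss = -2.010261, Gamma_sst = -0.269834, Gamma_stt = -0.269834, Gamma_tss = -0.210132, Gamma_tst = -0.028206, Gamma_ttt = -0.028206
  tau = 0.875000: gamma = (-0.833333, -0.375000), gamma' = (-0.666667, 0.000000); Gamma_sss = -2.079821, Gamma_sst = -0.252866, Gamma_stt = -0.280962, Gamma_tss = -0.225105, Gamma_tst = -0.027368, Gamma_ttt = -0.030409
  tau = 1.000000: gamma = (-0.916667, -0.375000), gamma' = (-0.666667, 0.000000); Gamma_sss = -2.103294, Gamma_sst = -0.233581, Gamma_stt = -0.285488, Gamma_tss = -0.230322, Gamma_tst = -0.025578, Gamma_ttt = -0.031263
step 0: V^s = 1.3750, V^t = -1.5000
step 1: k1 = (-0.332072, -0.008002), k2 = (-0.521237, -0.020968), k3 = (-0.507808, -0.020428), k4 = (-0.693972, -0.039905); V <- V + (h/6)(k1 + 2k2 + 2k3 + k4): V^s = 1.2465, V^t = -1.5054
step 2: k1 = (-0.692729, -0.039833), k2 = (-0.833050, -0.061480), k3 = (-0.815715, -0.060200), k4 = (-0.886256, -0.077543); V <- V + (h/6)(k1 + 2k2 + 2k3 + k4): V^s = 1.0433, V^t = -1.5205
step 3: k1 = (-0.887095, -0.077616), k2 = (-0.883069, -0.086329), k3 = (-0.883496, -0.086370), k4 = (-0.824801, -0.086216); V <- V + (h/6)(k1 + 2k2 + 2k3 + k4): V^s = 0.8248, V^t = -1.5417
step 4: k1 = (-0.827992, -0.086550), k2 = (-0.738349, -0.079914), k3 = (-0.754026, -0.081610), k4 = (-0.648906, -0.071059); V <- V + (h/6)(k1 + 2k2 + 2k3 + k4): V^s = 0.6389, V^t = -1.5617

Answer: V^s = 0.6389, V^t = -1.5617


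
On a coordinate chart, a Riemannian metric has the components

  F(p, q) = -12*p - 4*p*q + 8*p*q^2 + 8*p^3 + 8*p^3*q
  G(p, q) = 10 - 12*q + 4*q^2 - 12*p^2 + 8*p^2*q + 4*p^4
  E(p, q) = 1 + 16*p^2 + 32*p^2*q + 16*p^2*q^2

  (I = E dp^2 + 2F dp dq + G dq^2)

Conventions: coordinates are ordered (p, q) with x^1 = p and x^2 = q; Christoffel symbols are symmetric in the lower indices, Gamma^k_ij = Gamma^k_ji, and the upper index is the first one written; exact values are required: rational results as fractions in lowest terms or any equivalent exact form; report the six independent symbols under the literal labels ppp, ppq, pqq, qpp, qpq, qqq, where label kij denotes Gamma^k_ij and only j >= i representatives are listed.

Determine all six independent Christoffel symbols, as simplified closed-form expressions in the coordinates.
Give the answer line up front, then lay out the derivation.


Answer: Gamma_ppp = (8*p*q^2 + 16*p*q + 8*p)/(2*p^4 + 8*p^2*q^2 + 20*p^2*q + 2*p^2 + 2*q^2 - 6*q + 5), Gamma_ppq = (8*p^2*q + 8*p^2)/(2*p^4 + 8*p^2*q^2 + 20*p^2*q + 2*p^2 + 2*q^2 - 6*q + 5), Gamma_pqq = (4*p*q + 4*p)/(2*p^4 + 8*p^2*q^2 + 20*p^2*q + 2*p^2 + 2*q^2 - 6*q + 5), Gamma_qpp = (4*p^2*q + 4*p^2 + 4*q^2 - 2*q - 6)/(2*p^4 + 8*p^2*q^2 + 20*p^2*q + 2*p^2 + 2*q^2 - 6*q + 5), Gamma_qpq = (4*p^3 + 4*p*q - 6*p)/(2*p^4 + 8*p^2*q^2 + 20*p^2*q + 2*p^2 + 2*q^2 - 6*q + 5), Gamma_qqq = (2*p^2 + 2*q - 3)/(2*p^4 + 8*p^2*q^2 + 20*p^2*q + 2*p^2 + 2*q^2 - 6*q + 5)

E = 1 + 16*p^2 + 32*p^2*q + 16*p^2*q^2; F = -12*p - 4*p*q + 8*p*q^2 + 8*p^3 + 8*p^3*q; G = 10 - 12*q + 4*q^2 - 12*p^2 + 8*p^2*q + 4*p^4
Gamma^k_ij = (1/2) g^{kl} (d_i g_jl + d_j g_il - d_l g_ij), with g^inv = (1/(EG-F^2)) [[G, -F], [-F, E]]
first partials: E_p = 32*p + 64*p*q + 32*p*q^2, E_q = 32*p^2 + 32*p^2*q, F_p = -12 - 4*q + 8*q^2 + 24*p^2 + 24*p^2*q, F_q = -4*p + 16*p*q + 8*p^3, G_p = -24*p + 16*p*q + 16*p^3, G_q = -12 + 8*q + 8*p^2
D = EG - F^2 = 10 - 12*q + 4*q^2 + 4*p^2 + 40*p^2*q + 16*p^2*q^2 + 4*p^4
expanded: Gamma^p_pp = (G E_p - 2F F_p + F E_q)/(2D), Gamma^p_pq = (G E_q - F G_p)/(2D), Gamma^p_qq = (2G F_q - G G_p - F G_q)/(2D), Gamma^q_pp = (2E F_p - E E_q - F E_p)/(2D), Gamma^q_pq = (E G_p - F E_q)/(2D), Gamma^q_qq = (E G_q - 2F F_q + F G_p)/(2D); substitute and cancel common factors


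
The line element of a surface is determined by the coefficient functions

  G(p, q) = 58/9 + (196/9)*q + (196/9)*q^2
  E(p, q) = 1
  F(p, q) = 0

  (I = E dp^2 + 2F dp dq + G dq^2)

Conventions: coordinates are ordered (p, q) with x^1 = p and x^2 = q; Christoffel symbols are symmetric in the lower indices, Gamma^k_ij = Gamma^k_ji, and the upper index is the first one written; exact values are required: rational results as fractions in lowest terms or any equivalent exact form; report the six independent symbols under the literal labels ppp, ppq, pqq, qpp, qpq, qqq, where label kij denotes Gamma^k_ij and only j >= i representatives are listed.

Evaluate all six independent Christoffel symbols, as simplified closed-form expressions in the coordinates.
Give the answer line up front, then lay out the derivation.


Answer: Gamma_ppp = 0, Gamma_ppq = 0, Gamma_pqq = 0, Gamma_qpp = 0, Gamma_qpq = 0, Gamma_qqq = (98*q + 49)/(98*q^2 + 98*q + 29)

E = 1; F = 0; G = 58/9 + (196/9)*q + (196/9)*q^2
Gamma^k_ij = (1/2) g^{kl} (d_i g_jl + d_j g_il - d_l g_ij), with g^inv = (1/(EG-F^2)) [[G, -F], [-F, E]]
first partials: E_p = 0, E_q = 0, F_p = 0, F_q = 0, G_p = 0, G_q = 196/9 + (392/9)*q
D = EG - F^2 = 58/9 + (196/9)*q + (196/9)*q^2
expanded: Gamma^p_pp = (G E_p - 2F F_p + F E_q)/(2D), Gamma^p_pq = (G E_q - F G_p)/(2D), Gamma^p_qq = (2G F_q - G G_p - F G_q)/(2D), Gamma^q_pp = (2E F_p - E E_q - F E_p)/(2D), Gamma^q_pq = (E G_p - F E_q)/(2D), Gamma^q_qq = (E G_q - 2F F_q + F G_p)/(2D); substitute and cancel common factors


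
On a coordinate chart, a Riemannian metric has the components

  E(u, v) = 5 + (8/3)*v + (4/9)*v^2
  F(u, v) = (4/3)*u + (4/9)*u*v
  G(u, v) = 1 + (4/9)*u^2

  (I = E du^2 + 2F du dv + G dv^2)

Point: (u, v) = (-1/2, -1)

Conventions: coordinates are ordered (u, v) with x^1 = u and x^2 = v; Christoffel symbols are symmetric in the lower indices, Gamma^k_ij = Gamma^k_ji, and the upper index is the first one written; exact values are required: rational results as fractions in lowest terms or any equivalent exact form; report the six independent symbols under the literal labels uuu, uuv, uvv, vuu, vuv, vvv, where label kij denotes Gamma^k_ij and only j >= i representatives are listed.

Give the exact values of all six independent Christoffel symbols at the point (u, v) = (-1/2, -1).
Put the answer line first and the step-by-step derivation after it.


Answer: Gamma_uuu = 0, Gamma_uuv = 4/13, Gamma_uvv = 0, Gamma_vuu = 0, Gamma_vuv = -1/13, Gamma_vvv = 0

E = 25/9, F = -4/9, G = 10/9 at the point
E_u = 0, E_v = 16/9, F_u = 8/9, F_v = -2/9, G_u = -4/9, G_v = 0
EG - F^2 = 26/9;  g^inv = (9/26) * [[10/9, 4/9], [4/9, 25/9]]
first-kind symbols [ij,l] = (1/2)(d_i g_jl + d_j g_il - d_l g_ij): [uu,u] = E_u/2 = 0, [uu,v] = F_u - E_v/2 = 0, [uv,u] = E_v/2 = 8/9, [uv,v] = G_u/2 = -2/9, [vv,u] = F_v - G_u/2 = 0, [vv,v] = G_v/2 = 0
Gamma^u_ij = (G*[ij,u] - F*[ij,v])/(EG - F^2), Gamma^v_ij = (E*[ij,v] - F*[ij,u])/(EG - F^2)


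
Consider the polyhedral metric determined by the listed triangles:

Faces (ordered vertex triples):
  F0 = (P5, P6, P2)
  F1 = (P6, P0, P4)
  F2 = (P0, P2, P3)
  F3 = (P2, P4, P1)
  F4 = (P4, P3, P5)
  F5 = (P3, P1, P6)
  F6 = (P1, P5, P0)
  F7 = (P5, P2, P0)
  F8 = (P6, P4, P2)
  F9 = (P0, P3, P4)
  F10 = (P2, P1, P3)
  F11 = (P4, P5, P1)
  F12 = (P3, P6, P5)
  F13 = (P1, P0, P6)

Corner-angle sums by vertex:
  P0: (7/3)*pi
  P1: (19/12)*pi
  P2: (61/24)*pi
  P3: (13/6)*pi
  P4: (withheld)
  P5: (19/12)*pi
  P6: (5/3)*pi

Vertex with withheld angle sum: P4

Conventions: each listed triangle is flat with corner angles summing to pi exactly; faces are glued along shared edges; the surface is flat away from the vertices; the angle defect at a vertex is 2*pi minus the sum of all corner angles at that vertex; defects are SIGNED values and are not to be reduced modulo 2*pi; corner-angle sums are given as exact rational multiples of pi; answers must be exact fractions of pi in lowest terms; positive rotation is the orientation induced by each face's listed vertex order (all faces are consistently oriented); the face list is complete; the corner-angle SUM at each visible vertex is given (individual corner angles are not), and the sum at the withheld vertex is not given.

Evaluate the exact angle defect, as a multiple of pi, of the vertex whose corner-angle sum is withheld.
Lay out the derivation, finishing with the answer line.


V = 7, E = 21, F = 14; chi = V - E + F = 0
Gauss-Bonnet: total defect = 2*pi*chi = 0; visible defects sum to pi/8

Answer: defect(P4) = -pi/8


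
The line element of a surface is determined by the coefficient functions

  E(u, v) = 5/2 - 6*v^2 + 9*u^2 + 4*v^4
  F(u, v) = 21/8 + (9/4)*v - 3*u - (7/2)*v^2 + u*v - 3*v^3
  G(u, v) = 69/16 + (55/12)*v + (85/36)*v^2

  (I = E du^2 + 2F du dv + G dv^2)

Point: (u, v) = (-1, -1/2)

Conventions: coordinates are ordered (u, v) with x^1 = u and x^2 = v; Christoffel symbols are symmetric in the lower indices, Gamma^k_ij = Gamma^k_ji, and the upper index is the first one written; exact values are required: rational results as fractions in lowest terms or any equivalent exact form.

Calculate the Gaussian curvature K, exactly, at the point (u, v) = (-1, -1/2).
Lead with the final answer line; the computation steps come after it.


Answer: K = 163152/219961

E = 41/4, F = 9/2, G = 47/18, EG - F^2 = 469/72 at the point
E_u = -18, E_v = 4, F_u = -7/2, F_v = 5/2, G_u = 0, G_v = 20/9
E_vv = 0, F_uv = 1, G_uu = 0
Compute both Brioschi determinants and normalise by (EG - F^2)^2.
M1 = [[-E_vv/2 + F_uv - G_uu/2, E_u/2, F_u - E_v/2], [F_v - G_u/2, E, F], [G_v/2, F, G]] = [[1, -9, -11/2], [5/2, 41/4, 9/2], [10/9, 9/2, 47/18]]; det M1 = 757/36
M2 = [[0, E_v/2, G_u/2], [E_v/2, E, F], [G_u/2, F, G]] = [[0, 2, 0], [2, 41/4, 9/2], [0, 9/2, 47/18]]; det M2 = -94/9
det M1 - det M2 = 1133/36; K = 1133/36 / (469/72)^2 = 163152/219961


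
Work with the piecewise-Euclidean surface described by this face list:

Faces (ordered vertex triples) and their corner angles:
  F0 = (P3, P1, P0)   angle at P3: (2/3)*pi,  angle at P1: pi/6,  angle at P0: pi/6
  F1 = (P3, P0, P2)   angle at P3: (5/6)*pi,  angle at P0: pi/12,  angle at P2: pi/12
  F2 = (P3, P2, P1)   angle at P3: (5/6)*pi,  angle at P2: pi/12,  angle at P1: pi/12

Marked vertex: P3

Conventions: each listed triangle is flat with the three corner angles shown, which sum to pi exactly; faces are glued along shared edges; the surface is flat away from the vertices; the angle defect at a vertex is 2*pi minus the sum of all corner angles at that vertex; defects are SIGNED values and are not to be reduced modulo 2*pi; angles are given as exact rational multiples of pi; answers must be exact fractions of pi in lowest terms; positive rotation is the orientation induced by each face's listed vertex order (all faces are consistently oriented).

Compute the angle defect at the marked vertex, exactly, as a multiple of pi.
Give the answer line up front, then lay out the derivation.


Answer: defect(P3) = -pi/3

Sum of corner angles at P3: (7/3)*pi
defect = 2*pi - (7/3)*pi


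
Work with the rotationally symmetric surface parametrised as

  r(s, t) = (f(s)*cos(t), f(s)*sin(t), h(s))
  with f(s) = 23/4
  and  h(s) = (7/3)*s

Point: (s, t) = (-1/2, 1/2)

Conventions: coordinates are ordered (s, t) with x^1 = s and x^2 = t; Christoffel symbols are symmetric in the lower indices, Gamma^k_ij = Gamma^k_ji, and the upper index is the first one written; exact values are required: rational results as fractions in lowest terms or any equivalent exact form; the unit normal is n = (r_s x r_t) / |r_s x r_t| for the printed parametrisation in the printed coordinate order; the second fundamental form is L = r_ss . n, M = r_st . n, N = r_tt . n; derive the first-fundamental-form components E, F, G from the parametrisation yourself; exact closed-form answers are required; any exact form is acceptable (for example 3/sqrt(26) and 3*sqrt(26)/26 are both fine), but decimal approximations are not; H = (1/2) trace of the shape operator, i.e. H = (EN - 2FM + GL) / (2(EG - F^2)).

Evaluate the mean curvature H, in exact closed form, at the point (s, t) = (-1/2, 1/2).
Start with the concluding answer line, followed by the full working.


Answer: H = 2/23

f = 23/4, f' = 0, f'' = 0, h' = 7/3, h'' = 0
E = 49/9, F = 0, G = 529/16; answer radicand W^2 = 49/9
unnormalised second-form numerators: l = 0, m = 0, n = 161/12; L = l/sqrt(49/9), and similarly M = m/sqrt(W^2), N = n/sqrt(W^2)
H = (E*n - 2*F*m + G*l) / (2*(EG - F^2)*sqrt(W^2)); E*n - 2*F*m + G*l = 7889/108, EG - F^2 = 25921/144, so H = (14/69)/sqrt(49/9)


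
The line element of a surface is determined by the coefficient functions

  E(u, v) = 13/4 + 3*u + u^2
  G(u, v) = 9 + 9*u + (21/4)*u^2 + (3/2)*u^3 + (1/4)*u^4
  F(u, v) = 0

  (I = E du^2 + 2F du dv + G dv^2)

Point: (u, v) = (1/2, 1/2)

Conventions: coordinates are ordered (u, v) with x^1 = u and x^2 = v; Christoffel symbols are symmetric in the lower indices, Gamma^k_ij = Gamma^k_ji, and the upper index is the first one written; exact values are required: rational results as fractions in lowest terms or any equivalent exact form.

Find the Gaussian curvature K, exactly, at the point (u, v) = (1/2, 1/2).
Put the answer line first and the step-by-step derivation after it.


Answer: K = -8/775

E = 5, F = 0, G = 961/64, EG - F^2 = 4805/64 at the point
E_u = 4, E_v = 0, F_u = 0, F_v = 0, G_u = 31/2, G_v = 0
E_vv = 0, F_uv = 0, G_uu = 63/4
Brioschi: K = (det M1 - det M2) / (EG - F^2)^2 with the standard first/second-derivative matrices M1, M2.
M1 = [[-E_vv/2 + F_uv - G_uu/2, E_u/2, F_u - E_v/2], [F_v - G_u/2, E, F], [G_v/2, F, G]] = [[-63/8, 2, 0], [-31/4, 5, 0], [0, 0, 961/64]]; det M1 = -183551/512
M2 = [[0, E_v/2, G_u/2], [E_v/2, E, F], [G_u/2, F, G]] = [[0, 0, 31/4], [0, 5, 0], [31/4, 0, 961/64]]; det M2 = -4805/16
det M1 - det M2 = -29791/512; K = -29791/512 / (4805/64)^2 = -8/775


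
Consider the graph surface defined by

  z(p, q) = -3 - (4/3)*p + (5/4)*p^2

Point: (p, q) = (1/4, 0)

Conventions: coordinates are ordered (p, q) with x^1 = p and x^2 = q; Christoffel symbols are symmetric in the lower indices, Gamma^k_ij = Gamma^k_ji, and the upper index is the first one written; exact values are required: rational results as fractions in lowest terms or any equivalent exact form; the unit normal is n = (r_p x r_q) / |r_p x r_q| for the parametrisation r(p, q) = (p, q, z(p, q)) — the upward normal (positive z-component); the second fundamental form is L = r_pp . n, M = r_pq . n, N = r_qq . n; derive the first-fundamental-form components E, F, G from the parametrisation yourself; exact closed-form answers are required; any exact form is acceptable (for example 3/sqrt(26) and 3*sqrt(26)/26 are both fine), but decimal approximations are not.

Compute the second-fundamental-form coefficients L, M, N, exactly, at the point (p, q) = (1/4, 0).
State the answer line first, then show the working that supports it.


Answer: L = 12*sqrt(865)/173, M = 0, N = 0

z_p = -17/24, z_q = 0, z_pp = 5/2, z_pq = 0, z_qq = 0
E = 865/576, F = 0, G = 1; answer radicand W^2 = 865/576
unnormalised second-form numerators: l = 5/2, m = 0, n = 0; L = l/sqrt(865/576), and similarly M = m/sqrt(W^2), N = n/sqrt(W^2)


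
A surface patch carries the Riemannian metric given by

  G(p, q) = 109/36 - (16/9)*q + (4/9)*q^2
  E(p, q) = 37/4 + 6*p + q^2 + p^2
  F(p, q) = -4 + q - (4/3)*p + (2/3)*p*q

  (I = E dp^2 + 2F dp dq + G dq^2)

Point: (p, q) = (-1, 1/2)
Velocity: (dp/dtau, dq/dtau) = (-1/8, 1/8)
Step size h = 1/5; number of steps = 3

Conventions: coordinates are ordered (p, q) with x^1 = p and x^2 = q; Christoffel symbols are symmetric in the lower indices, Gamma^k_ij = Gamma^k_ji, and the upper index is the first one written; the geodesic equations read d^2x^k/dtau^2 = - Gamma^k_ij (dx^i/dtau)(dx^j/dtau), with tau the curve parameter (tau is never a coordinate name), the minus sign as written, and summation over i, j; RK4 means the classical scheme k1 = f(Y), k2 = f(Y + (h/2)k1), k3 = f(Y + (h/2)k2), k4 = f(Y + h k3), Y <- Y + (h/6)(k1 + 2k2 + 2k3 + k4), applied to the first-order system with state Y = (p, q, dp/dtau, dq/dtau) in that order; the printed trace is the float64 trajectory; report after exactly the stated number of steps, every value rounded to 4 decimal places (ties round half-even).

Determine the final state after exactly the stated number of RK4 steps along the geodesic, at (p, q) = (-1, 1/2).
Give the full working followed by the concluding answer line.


f(Y) = (dp/dtau, dq/dtau, -Gamma^p_ij Y'^i Y'^j, -Gamma^q_ij Y'^i Y'^j) with the Gammas evaluated at the stage position; h = 0.200000; intermediate values shown to 6 dp
step 0: p = -1.0000, q = 0.5000, dp/dtau = -0.1250, dq/dtau = 0.1250
step 1:
  k1: at (p, q) = (-1.000000, 0.500000), (dp/dtau, dq/dtau) = (-0.125000, 0.125000); Gamma_ppp = 0.193548, Gamma_ppq = 0.290323, Gamma_pqq = -0.236559, Gamma_qpp = -0.451613, Gamma_qpq = 0.322581, Gamma_qqq = -0.559140; k1 = (-0.125000, 0.125000, 0.009745, 0.025874)
  k2: at (p, q) = (-1.012500, 0.512500), (dp/dtau, dq/dtau) = (-0.124026, 0.127587); Gamma_ppp = 0.185111, Gamma_ppq = 0.301232, Gamma_pqq = -0.241058, Gamma_qpp = -0.467652, Gamma_qpq = 0.334955, Gamma_qqq = -0.564056; k2 = (-0.124026, 0.127587, 0.010610, 0.026976)
  k3: at (p, q) = (-1.012403, 0.512759), (dp/dtau, dq/dtau) = (-0.123939, 0.127698); Gamma_ppp = 0.184934, Gamma_ppq = 0.301348, Gamma_pqq = -0.240985, Gamma_qpp = -0.467957, Gamma_qpq = 0.335138, Gamma_qqq = -0.564010; k3 = (-0.123939, 0.127698, 0.010628, 0.026994)
  k4: at (p, q) = (-1.024788, 0.525540), (dp/dtau, dq/dtau) = (-0.122874, 0.130399); Gamma_ppp = 0.176019, Gamma_ppq = 0.312589, Gamma_pqq = -0.245467, Gamma_qpp = -0.484720, Gamma_qpq = 0.347975, Gamma_qqq = -0.568943; k4 = (-0.122874, 0.130399, 0.011533, 0.028144)
  Y <- Y + (h/6)(k1 + 2k2 + 2k3 + k4): p = -1.0248, q = 0.5255, dp/dtau = -0.1229, dq/dtau = 0.1304
step 2:
  k1: at (p, q) = (-1.024793, 0.525532), (dp/dtau, dq/dtau) = (-0.122875, 0.130399); Gamma_ppp = 0.176024, Gamma_ppq = 0.312586, Gamma_pqq = -0.245470, Gamma_qpp = -0.484711, Gamma_qpq = 0.347970, Gamma_qqq = -0.568945; k1 = (-0.122875, 0.130399, 0.011533, 0.028143)
  k2: at (p, q) = (-1.037081, 0.538572), (dp/dtau, dq/dtau) = (-0.121722, 0.133213); Gamma_ppp = 0.166633, Gamma_ppq = 0.324151, Gamma_pqq = -0.249941, Gamma_qpp = -0.502192, Gamma_qpq = 0.361262, Gamma_qqq = -0.573897; k2 = (-0.121722, 0.133213, 0.012479, 0.029340)
  k3: at (p, q) = (-1.036966, 0.538854), (dp/dtau, dq/dtau) = (-0.121627, 0.133333); Gamma_ppp = 0.166436, Gamma_ppq = 0.324272, Gamma_pqq = -0.249850, Gamma_qpp = -0.502536, Gamma_qpq = 0.361461, Gamma_qqq = -0.573838; k3 = (-0.121627, 0.133333, 0.012497, 0.029359)
  k4: at (p, q) = (-1.049119, 0.552199), (dp/dtau, dq/dtau) = (-0.120375, 0.136270); Gamma_ppp = 0.156523, Gamma_ppq = 0.336170, Gamma_pqq = -0.254273, Gamma_qpp = -0.520824, Gamma_qpq = 0.375245, Gamma_qqq = -0.578778; k4 = (-0.120375, 0.136270, 0.013482, 0.030605)
  Y <- Y + (h/6)(k1 + 2k2 + 2k3 + k4): p = -1.0491, q = 0.5522, dp/dtau = -0.1204, dq/dtau = 0.1363
step 3:
  k1: at (p, q) = (-1.049125, 0.552191), (dp/dtau, dq/dtau) = (-0.120376, 0.136270); Gamma_ppp = 0.156529, Gamma_ppq = 0.336168, Gamma_pqq = -0.254277, Gamma_qpp = -0.520814, Gamma_qpq = 0.375240, Gamma_qqq = -0.578781; k1 = (-0.120376, 0.136270, 0.013482, 0.030605)
  k2: at (p, q) = (-1.061163, 0.565818), (dp/dtau, dq/dtau) = (-0.119028, 0.139331); Gamma_ppp = 0.146099, Gamma_ppq = 0.348388, Gamma_pqq = -0.258656, Gamma_qpp = -0.539903, Gamma_qpq = 0.389505, Gamma_qqq = -0.583713; k2 = (-0.119028, 0.139331, 0.014507, 0.031900)
  k3: at (p, q) = (-1.061028, 0.566124), (dp/dtau, dq/dtau) = (-0.118925, 0.139460); Gamma_ppp = 0.145880, Gamma_ppq = 0.348514, Gamma_pqq = -0.258546, Gamma_qpp = -0.540290, Gamma_qpq = 0.389722, Gamma_qqq = -0.583638; k3 = (-0.118925, 0.139460, 0.014526, 0.031920)
  k4: at (p, q) = (-1.072910, 0.580083), (dp/dtau, dq/dtau) = (-0.117471, 0.142654); Gamma_ppp = 0.134884, Gamma_ppq = 0.361062, Gamma_pqq = -0.262840, Gamma_qpp = -0.560277, Gamma_qpq = 0.404505, Gamma_qqq = -0.588525; k4 = (-0.117471, 0.142654, 0.015589, 0.033265)
  Y <- Y + (h/6)(k1 + 2k2 + 2k3 + k4): p = -1.0729, q = 0.5801, dp/dtau = -0.1175, dq/dtau = 0.1427

Answer: p = -1.0729, q = 0.5801, dp/dtau = -0.1175, dq/dtau = 0.1427
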